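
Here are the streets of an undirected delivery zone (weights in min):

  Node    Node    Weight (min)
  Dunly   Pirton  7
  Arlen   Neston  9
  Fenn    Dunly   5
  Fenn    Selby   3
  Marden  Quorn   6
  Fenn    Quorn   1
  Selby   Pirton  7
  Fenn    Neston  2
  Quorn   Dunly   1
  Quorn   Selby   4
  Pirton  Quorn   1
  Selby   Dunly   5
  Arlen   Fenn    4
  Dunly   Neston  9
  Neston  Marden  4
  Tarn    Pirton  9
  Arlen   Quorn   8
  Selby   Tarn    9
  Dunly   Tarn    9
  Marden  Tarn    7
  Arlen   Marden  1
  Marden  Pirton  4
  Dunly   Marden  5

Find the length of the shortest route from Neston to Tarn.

Shortest distances from Neston:
Neston: 0
Fenn: 2  (via Neston)
Quorn: 3  (via Fenn)
Dunly: 4  (via Quorn)
Marden: 4  (via Neston)
Pirton: 4  (via Quorn)
Selby: 5  (via Fenn)
Arlen: 5  (via Marden)
Tarn: 11  (via Marden)
Shortest route: Neston → Marden → Tarn = 11 min.

11 min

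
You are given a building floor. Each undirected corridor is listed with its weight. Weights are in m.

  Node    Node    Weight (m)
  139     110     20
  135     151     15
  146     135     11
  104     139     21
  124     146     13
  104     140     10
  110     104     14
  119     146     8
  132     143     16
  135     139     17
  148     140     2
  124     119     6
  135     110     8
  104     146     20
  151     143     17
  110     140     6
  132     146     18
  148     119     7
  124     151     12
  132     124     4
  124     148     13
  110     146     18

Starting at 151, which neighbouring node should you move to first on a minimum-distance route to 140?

124

Enumerating some paths:
151 → 135 → 110 → 140: 15+8+6 = 29
151 → 124 → 148 → 140: 12+13+2 = 27
The minimum is 27 m via 151 → 124 → 148 → 140.
So from 151 the first move is to 124.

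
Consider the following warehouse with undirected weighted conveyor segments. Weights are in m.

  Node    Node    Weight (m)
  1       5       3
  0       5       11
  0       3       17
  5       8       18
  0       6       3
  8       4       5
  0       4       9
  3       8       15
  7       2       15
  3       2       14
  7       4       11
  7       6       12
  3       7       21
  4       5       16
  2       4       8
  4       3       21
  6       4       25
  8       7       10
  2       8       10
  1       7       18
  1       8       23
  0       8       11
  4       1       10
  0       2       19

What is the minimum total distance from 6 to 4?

Running Dijkstra from 6:
6: 0
0: 3  (via 6)
4: 12  (via 0)
Shortest route: 6–0–4 = 12 m.

12 m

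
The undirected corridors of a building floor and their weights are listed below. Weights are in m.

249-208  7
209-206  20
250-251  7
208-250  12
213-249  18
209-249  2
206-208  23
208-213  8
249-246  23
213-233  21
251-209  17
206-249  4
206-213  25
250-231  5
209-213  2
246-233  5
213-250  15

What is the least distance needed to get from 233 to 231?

41 m

Candidate routes:
233–213–208–250–231: 21+8+12+5 = 46
233–213–209–249–208–250–231: 21+2+2+7+12+5 = 49
233–213–209–251–250–231: 21+2+17+7+5 = 52
233–213–250–231: 21+15+5 = 41
Cheapest is 233–213–250–231 at 41 m.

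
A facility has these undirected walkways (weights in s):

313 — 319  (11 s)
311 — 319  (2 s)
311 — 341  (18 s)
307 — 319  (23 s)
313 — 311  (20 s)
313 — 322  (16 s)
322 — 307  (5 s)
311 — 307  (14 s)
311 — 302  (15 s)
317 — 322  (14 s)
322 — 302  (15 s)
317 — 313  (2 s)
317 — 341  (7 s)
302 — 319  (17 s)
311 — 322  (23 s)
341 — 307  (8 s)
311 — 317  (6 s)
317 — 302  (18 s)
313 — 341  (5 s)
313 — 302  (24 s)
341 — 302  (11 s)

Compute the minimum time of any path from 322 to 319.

21 s

Shortest distances from 322:
322: 0
307: 5  (via 322)
341: 13  (via 307)
317: 14  (via 322)
302: 15  (via 322)
313: 16  (via 322)
311: 19  (via 307)
319: 21  (via 311)
Shortest route: 322 → 307 → 311 → 319 = 21 s.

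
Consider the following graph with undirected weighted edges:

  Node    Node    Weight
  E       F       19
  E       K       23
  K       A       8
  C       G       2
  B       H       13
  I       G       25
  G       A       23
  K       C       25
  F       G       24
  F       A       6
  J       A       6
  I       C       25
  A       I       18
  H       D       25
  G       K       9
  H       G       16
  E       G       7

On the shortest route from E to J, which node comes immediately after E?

G

Compare a few routes:
E - F - A - J: 19+6+6 = 31
E - G - K - A - J: 7+9+8+6 = 30
The minimum is 30 via E - G - K - A - J.
So from E the first move is to G.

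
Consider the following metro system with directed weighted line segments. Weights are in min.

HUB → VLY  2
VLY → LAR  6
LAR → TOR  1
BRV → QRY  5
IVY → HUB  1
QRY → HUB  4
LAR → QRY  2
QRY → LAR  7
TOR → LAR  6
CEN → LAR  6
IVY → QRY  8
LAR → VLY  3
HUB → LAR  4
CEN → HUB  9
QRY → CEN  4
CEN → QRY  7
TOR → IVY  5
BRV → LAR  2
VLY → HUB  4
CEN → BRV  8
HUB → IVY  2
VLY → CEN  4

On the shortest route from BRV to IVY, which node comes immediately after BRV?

Compare a few routes:
BRV → LAR → VLY → HUB → IVY: 2+3+4+2 = 11
BRV → LAR → QRY → HUB → IVY: 2+2+4+2 = 10
BRV → LAR → TOR → IVY: 2+1+5 = 8
BRV → QRY → HUB → IVY: 5+4+2 = 11
Cheapest is BRV → LAR → TOR → IVY at 8 min.
So from BRV the first move is to LAR.

LAR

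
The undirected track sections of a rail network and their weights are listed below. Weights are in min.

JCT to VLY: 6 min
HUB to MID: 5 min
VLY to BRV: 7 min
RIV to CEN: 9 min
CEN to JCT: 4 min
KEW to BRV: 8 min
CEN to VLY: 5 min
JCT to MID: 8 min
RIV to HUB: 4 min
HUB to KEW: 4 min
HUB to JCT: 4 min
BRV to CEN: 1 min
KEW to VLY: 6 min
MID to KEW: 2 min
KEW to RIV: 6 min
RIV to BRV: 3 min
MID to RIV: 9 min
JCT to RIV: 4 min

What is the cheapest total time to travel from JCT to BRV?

5 min

Running Dijkstra from JCT:
JCT: 0
CEN: 4  (via JCT)
RIV: 4  (via JCT)
HUB: 4  (via JCT)
BRV: 5  (via CEN)
Shortest route: JCT → CEN → BRV = 5 min.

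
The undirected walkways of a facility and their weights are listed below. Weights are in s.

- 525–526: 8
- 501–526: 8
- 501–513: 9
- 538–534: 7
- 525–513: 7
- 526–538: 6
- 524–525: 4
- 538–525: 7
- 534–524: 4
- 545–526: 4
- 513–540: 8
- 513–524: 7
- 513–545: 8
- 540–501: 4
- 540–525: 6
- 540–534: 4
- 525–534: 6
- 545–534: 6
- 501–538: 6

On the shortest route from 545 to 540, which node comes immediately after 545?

Compare a few routes:
545 → 534 → 540: 6+4 = 10
545 → 513 → 540: 8+8 = 16
Cheapest is 545 → 534 → 540 at 10 s.
So from 545 the first move is to 534.

534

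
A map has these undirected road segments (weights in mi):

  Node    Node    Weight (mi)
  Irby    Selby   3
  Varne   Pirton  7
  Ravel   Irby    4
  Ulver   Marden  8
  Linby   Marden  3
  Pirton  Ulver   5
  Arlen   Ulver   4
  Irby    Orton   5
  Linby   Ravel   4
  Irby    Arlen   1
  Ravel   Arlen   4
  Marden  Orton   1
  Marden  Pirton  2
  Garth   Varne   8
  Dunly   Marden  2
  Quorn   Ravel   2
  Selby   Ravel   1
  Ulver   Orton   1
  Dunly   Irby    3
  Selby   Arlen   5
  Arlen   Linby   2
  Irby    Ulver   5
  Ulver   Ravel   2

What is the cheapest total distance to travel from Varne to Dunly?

Enumerating some paths:
Varne - Pirton - Marden - Dunly: 7+2+2 = 11
Varne - Pirton - Ulver - Orton - Marden - Dunly: 7+5+1+1+2 = 16
Cheapest is Varne - Pirton - Marden - Dunly at 11 mi.

11 mi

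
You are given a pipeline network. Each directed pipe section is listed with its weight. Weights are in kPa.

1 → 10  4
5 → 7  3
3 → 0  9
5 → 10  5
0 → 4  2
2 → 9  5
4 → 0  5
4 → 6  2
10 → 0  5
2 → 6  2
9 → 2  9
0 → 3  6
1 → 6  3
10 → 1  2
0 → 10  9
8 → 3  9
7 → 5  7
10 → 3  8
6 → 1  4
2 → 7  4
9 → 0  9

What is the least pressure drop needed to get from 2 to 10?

10 kPa

Settle nodes by increasing distance from 2:
2: 0
6: 2  (via 2)
7: 4  (via 2)
9: 5  (via 2)
1: 6  (via 6)
10: 10  (via 1)
Shortest route: 2 → 6 → 1 → 10 = 10 kPa.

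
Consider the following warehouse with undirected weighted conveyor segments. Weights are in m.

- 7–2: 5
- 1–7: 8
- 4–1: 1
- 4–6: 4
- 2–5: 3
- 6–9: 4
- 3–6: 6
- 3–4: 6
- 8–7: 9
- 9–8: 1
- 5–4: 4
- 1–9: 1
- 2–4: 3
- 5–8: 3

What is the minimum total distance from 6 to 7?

Compare a few routes:
6 - 9 - 1 - 7: 4+1+8 = 13
6 - 4 - 2 - 7: 4+3+5 = 12
Cheapest is 6 - 4 - 2 - 7 at 12 m.

12 m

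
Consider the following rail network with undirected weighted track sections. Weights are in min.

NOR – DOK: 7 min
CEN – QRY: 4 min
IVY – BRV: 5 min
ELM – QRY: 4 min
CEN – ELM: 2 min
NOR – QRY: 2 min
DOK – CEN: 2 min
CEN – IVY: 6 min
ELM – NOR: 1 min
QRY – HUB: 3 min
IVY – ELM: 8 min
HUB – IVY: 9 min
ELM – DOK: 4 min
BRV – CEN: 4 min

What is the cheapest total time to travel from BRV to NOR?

Compare a few routes:
BRV - CEN - QRY - NOR: 4+4+2 = 10
BRV - CEN - ELM - NOR: 4+2+1 = 7
The minimum is 7 min via BRV - CEN - ELM - NOR.

7 min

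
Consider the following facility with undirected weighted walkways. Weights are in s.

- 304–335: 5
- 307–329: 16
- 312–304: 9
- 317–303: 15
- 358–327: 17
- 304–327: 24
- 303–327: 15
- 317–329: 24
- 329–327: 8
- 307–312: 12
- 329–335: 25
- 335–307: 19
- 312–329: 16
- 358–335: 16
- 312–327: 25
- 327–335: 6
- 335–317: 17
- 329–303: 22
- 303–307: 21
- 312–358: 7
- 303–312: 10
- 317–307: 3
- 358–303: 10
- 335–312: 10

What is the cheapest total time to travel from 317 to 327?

Settle nodes by increasing distance from 317:
317: 0
307: 3  (via 317)
303: 15  (via 317)
312: 15  (via 307)
335: 17  (via 317)
329: 19  (via 307)
358: 22  (via 312)
304: 22  (via 335)
327: 23  (via 335)
Shortest route: 317 → 335 → 327 = 23 s.

23 s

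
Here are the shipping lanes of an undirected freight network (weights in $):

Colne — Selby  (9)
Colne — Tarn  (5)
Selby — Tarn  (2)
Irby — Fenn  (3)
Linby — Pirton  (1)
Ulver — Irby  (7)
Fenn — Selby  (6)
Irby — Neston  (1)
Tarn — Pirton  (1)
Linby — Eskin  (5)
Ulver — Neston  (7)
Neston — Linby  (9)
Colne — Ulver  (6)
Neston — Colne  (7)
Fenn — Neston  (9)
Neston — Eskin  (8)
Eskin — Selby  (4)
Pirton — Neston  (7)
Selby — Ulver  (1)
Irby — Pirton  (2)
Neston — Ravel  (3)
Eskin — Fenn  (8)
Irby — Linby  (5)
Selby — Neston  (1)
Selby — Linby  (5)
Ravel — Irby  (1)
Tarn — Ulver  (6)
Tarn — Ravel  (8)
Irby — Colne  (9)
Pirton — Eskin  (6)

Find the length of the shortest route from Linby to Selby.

Running Dijkstra from Linby:
Linby: 0
Pirton: 1  (via Linby)
Tarn: 2  (via Pirton)
Irby: 3  (via Pirton)
Neston: 4  (via Irby)
Selby: 4  (via Tarn)
Shortest route: Linby–Pirton–Tarn–Selby = $4.

$4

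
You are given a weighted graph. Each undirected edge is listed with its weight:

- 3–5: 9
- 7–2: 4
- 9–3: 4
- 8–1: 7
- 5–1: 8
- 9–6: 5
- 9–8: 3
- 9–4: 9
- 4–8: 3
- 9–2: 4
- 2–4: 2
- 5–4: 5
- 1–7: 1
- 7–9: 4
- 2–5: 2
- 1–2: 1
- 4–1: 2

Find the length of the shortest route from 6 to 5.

11

Enumerating some paths:
6 → 9 → 2 → 5: 5+4+2 = 11
6 → 9 → 7 → 1 → 2 → 5: 5+4+1+1+2 = 13
Cheapest is 6 → 9 → 2 → 5 at 11.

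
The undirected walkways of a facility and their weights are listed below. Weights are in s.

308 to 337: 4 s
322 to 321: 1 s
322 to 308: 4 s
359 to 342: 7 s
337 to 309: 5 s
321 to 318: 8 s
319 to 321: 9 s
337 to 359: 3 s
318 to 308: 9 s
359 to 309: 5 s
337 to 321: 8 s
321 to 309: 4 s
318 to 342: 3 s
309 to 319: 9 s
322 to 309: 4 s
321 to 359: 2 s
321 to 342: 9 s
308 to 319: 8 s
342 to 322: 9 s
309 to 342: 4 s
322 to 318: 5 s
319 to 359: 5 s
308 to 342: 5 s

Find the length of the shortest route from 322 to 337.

6 s

Settle nodes by increasing distance from 322:
322: 0
321: 1  (via 322)
359: 3  (via 321)
308: 4  (via 322)
309: 4  (via 322)
318: 5  (via 322)
337: 6  (via 359)
Shortest route: 322–321–359–337 = 6 s.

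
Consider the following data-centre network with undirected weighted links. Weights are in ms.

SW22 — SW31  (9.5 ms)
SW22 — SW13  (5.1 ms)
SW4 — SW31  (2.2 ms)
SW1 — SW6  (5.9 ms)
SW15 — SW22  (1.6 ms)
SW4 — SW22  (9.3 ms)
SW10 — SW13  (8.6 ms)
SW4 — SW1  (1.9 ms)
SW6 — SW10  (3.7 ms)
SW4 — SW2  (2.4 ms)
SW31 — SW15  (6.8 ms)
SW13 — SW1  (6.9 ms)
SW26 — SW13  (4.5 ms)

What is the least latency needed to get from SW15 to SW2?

Enumerating some paths:
SW15 → SW31 → SW4 → SW2: 6.8+2.2+2.4 = 11.4
SW15 → SW22 → SW4 → SW2: 1.6+9.3+2.4 = 13.3
The minimum is 11.4 ms via SW15 → SW31 → SW4 → SW2.

11.4 ms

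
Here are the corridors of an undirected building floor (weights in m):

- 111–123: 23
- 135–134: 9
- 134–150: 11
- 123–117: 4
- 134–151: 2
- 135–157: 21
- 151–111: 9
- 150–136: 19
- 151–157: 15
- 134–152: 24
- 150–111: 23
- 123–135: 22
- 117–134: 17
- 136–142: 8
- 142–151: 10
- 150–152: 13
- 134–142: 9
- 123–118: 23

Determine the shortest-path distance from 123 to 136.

38 m

Compare a few routes:
123 → 117 → 134 → 151 → 142 → 136: 4+17+2+10+8 = 41
123 → 117 → 134 → 142 → 136: 4+17+9+8 = 38
The minimum is 38 m via 123 → 117 → 134 → 142 → 136.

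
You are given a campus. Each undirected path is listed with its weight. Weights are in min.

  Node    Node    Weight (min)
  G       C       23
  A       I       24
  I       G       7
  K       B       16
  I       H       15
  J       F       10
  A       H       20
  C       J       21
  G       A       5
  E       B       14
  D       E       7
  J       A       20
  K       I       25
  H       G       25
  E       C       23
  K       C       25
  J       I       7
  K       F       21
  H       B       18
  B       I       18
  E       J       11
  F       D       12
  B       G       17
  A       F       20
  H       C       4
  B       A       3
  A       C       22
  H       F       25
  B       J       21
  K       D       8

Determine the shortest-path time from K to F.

Shortest distances from K:
K: 0
D: 8  (via K)
E: 15  (via D)
B: 16  (via K)
A: 19  (via B)
F: 20  (via D)
Shortest route: K–D–F = 20 min.

20 min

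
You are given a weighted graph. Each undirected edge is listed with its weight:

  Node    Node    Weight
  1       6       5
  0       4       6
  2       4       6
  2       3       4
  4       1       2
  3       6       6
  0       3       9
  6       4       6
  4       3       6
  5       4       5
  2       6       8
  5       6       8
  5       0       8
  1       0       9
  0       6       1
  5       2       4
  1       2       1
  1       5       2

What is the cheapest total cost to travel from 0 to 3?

7

Enumerating some paths:
0 → 6 → 1 → 2 → 3: 1+5+1+4 = 11
0 → 6 → 3: 1+6 = 7
0 → 4 → 3: 6+6 = 12
0 → 3: 9 = 9
Cheapest is 0 → 6 → 3 at 7.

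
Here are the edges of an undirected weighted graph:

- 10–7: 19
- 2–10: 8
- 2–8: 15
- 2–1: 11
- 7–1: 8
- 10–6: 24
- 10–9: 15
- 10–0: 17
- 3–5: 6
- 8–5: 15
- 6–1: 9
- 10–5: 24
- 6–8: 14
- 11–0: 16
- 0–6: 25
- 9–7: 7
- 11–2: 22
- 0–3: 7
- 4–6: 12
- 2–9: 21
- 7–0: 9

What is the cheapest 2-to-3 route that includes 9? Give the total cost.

44

Shortest 2→9: 2–9 = 21
Best 9 to 3: 9–7–0–3 costing 23
Total via 9: 21 + 23 = 44.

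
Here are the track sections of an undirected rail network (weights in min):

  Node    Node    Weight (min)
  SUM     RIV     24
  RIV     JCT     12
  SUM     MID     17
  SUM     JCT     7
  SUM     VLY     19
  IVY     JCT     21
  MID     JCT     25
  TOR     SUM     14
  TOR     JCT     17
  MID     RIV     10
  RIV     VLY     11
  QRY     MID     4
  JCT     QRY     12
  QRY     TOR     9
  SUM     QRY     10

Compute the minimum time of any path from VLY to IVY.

44 min

Enumerating some paths:
VLY - SUM - QRY - JCT - IVY: 19+10+12+21 = 62
VLY - RIV - JCT - IVY: 11+12+21 = 44
VLY - RIV - MID - QRY - JCT - IVY: 11+10+4+12+21 = 58
VLY - SUM - JCT - IVY: 19+7+21 = 47
The minimum is 44 min via VLY - RIV - JCT - IVY.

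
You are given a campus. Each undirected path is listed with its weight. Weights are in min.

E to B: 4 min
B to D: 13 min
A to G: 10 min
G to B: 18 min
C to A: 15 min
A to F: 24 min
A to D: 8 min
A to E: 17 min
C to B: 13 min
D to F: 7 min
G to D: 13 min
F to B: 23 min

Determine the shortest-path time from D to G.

Running Dijkstra from D:
D: 0
F: 7  (via D)
A: 8  (via D)
B: 13  (via D)
G: 13  (via D)
Shortest route: D–G = 13 min.

13 min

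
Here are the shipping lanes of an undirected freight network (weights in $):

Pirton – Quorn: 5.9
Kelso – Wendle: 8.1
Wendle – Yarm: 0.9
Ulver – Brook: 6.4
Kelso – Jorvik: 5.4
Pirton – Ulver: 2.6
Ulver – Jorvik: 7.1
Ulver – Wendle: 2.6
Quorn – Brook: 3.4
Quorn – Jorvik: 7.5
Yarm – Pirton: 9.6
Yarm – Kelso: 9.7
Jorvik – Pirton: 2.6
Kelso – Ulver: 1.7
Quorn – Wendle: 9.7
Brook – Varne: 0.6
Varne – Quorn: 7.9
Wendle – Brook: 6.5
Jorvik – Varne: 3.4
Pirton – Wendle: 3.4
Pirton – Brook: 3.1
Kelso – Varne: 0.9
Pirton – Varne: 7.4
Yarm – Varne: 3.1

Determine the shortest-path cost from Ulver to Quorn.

Shortest distances from Ulver:
Ulver: 0
Kelso: 1.7  (via Ulver)
Pirton: 2.6  (via Ulver)
Wendle: 2.6  (via Ulver)
Varne: 2.6  (via Kelso)
Brook: 3.2  (via Varne)
Yarm: 3.5  (via Wendle)
Jorvik: 5.2  (via Pirton)
Quorn: 6.6  (via Brook)
Shortest route: Ulver–Kelso–Varne–Brook–Quorn = $6.6.

$6.6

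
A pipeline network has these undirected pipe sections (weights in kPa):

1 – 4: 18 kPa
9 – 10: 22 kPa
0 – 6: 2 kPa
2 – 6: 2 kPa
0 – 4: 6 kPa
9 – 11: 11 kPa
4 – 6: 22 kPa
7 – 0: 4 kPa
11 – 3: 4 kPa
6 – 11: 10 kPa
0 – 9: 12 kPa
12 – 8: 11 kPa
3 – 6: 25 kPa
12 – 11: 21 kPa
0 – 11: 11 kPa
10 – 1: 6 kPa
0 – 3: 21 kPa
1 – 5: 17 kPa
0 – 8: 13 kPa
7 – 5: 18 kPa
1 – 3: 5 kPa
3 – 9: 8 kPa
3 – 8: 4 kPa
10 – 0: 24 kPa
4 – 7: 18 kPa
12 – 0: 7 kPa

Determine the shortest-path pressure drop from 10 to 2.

27 kPa

Shortest distances from 10:
10: 0
1: 6  (via 10)
3: 11  (via 1)
8: 15  (via 3)
11: 15  (via 3)
9: 19  (via 3)
5: 23  (via 1)
0: 24  (via 10)
4: 24  (via 1)
6: 25  (via 11)
12: 26  (via 8)
2: 27  (via 6)
Shortest route: 10–1–3–11–6–2 = 27 kPa.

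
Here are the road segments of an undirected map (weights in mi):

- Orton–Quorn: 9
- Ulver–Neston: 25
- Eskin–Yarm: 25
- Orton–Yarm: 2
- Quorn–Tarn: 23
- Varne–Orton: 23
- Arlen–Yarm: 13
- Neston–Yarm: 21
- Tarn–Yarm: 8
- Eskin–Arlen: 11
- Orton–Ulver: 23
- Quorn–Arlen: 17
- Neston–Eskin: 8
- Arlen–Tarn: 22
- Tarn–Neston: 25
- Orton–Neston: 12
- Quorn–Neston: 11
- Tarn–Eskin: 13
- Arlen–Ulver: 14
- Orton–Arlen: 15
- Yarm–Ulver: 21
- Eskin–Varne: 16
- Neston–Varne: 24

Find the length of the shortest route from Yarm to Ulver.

Running Dijkstra from Yarm:
Yarm: 0
Orton: 2  (via Yarm)
Tarn: 8  (via Yarm)
Quorn: 11  (via Orton)
Arlen: 13  (via Yarm)
Neston: 14  (via Orton)
Ulver: 21  (via Yarm)
Shortest route: Yarm → Ulver = 21 mi.

21 mi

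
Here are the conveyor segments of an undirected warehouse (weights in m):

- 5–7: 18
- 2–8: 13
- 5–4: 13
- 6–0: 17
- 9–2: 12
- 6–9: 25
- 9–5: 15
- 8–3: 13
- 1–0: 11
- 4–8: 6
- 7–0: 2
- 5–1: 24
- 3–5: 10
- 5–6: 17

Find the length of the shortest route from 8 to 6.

Settle nodes by increasing distance from 8:
8: 0
4: 6  (via 8)
2: 13  (via 8)
3: 13  (via 8)
5: 19  (via 4)
9: 25  (via 2)
6: 36  (via 5)
Shortest route: 8–4–5–6 = 36 m.

36 m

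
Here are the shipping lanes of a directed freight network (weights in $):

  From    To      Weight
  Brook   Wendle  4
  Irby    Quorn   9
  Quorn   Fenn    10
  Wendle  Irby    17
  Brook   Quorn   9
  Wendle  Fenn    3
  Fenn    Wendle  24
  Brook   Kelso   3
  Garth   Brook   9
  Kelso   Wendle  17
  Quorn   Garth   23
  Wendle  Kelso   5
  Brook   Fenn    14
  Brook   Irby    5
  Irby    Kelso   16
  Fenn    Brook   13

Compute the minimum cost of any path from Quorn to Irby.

$28

Running Dijkstra from Quorn:
Quorn: 0
Fenn: 10  (via Quorn)
Garth: 23  (via Quorn)
Brook: 23  (via Fenn)
Kelso: 26  (via Brook)
Wendle: 27  (via Brook)
Irby: 28  (via Brook)
Shortest route: Quorn → Fenn → Brook → Irby = $28.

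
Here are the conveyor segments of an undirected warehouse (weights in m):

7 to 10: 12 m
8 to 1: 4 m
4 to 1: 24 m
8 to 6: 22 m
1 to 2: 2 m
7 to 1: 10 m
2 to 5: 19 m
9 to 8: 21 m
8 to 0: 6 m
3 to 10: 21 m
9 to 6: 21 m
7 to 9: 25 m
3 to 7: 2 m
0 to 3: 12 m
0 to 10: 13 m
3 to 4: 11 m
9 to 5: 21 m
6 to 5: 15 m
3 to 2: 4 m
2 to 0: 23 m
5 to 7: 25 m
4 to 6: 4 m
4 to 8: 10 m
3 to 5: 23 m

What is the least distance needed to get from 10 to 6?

29 m

Enumerating some paths:
10 → 0 → 8 → 4 → 6: 13+6+10+4 = 33
10 → 7 → 3 → 4 → 6: 12+2+11+4 = 29
10 → 3 → 4 → 6: 21+11+4 = 36
Cheapest is 10 → 7 → 3 → 4 → 6 at 29 m.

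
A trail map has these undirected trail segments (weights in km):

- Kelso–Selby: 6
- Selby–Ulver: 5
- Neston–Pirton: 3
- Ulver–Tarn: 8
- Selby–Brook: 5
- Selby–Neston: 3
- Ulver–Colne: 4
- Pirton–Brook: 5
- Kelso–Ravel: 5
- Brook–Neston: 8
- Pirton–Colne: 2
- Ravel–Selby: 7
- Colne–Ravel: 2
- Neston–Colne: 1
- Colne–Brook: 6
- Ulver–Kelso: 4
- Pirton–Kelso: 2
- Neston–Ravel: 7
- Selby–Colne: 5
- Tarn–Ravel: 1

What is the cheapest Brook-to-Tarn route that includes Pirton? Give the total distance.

Shortest Brook→Pirton: Brook–Pirton = 5
Best Pirton to Tarn: Pirton–Colne–Ravel–Tarn costing 5
Total via Pirton: 5 + 5 = 10 km.

10 km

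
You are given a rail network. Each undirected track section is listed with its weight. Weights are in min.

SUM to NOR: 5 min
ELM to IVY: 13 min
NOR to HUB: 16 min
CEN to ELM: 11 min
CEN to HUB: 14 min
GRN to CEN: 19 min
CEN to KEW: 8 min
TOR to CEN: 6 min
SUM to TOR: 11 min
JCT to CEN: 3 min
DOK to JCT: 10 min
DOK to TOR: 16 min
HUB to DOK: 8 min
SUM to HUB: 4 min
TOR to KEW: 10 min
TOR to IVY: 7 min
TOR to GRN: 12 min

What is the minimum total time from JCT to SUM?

20 min

Candidate routes:
JCT → DOK → HUB → SUM: 10+8+4 = 22
JCT → CEN → HUB → SUM: 3+14+4 = 21
JCT → CEN → TOR → SUM: 3+6+11 = 20
The minimum is 20 min via JCT → CEN → TOR → SUM.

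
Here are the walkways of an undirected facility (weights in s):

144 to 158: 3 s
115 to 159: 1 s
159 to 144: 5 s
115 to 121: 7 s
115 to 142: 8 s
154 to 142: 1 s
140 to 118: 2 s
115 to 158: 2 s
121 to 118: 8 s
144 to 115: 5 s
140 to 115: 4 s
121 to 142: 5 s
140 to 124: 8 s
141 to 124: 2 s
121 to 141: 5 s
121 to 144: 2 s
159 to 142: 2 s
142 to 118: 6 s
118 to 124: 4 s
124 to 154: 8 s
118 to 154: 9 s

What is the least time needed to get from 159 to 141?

Shortest distances from 159:
159: 0
115: 1  (via 159)
142: 2  (via 159)
154: 3  (via 142)
158: 3  (via 115)
140: 5  (via 115)
144: 5  (via 159)
121: 7  (via 142)
118: 7  (via 140)
124: 11  (via 154)
141: 12  (via 121)
Shortest route: 159–142–121–141 = 12 s.

12 s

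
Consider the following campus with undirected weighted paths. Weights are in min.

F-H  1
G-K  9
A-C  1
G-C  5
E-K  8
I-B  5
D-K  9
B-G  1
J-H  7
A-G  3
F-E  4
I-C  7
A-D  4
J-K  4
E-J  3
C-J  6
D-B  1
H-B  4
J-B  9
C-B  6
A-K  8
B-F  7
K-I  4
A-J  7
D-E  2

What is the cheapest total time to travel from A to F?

9 min

Compare a few routes:
A–D–B–H–F: 4+1+4+1 = 10
A–G–B–H–F: 3+1+4+1 = 9
A–D–E–F: 4+2+4 = 10
The minimum is 9 min via A–G–B–H–F.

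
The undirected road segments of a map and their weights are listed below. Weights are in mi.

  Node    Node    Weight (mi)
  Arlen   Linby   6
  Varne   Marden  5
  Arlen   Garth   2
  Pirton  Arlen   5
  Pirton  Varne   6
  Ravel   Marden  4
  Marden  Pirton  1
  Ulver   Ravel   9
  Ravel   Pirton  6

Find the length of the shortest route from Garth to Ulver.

21 mi

Shortest distances from Garth:
Garth: 0
Arlen: 2  (via Garth)
Pirton: 7  (via Arlen)
Marden: 8  (via Pirton)
Linby: 8  (via Arlen)
Ravel: 12  (via Marden)
Varne: 13  (via Pirton)
Ulver: 21  (via Ravel)
Shortest route: Garth–Arlen–Pirton–Marden–Ravel–Ulver = 21 mi.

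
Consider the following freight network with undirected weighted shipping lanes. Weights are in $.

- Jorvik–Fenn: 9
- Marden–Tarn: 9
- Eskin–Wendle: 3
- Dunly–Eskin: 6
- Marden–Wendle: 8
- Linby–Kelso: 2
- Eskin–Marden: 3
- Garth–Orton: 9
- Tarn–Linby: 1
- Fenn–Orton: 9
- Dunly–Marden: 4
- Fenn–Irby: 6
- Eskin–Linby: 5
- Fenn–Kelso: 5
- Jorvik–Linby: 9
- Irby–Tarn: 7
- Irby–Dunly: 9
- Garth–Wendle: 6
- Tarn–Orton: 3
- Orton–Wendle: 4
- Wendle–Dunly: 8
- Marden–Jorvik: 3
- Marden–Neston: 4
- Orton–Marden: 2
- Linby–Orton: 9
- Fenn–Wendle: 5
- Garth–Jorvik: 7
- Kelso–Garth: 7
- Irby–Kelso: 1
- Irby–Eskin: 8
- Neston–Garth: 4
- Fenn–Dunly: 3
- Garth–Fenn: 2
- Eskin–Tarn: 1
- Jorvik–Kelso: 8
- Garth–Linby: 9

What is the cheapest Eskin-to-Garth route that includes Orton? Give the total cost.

Shortest Eskin→Orton: Eskin–Tarn–Orton = 4
Shortest Orton→Garth: Orton–Garth = 9
Total via Orton: 4 + 9 = $13.

$13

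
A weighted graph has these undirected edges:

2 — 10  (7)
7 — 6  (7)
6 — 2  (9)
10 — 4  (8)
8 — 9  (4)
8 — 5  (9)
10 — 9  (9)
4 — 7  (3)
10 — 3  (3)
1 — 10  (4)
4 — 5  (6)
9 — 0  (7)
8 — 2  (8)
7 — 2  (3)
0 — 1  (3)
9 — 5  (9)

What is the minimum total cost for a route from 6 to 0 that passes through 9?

Shortest 6→9: 6 → 2 → 8 → 9 = 21
Shortest 9→0: 9 → 0 = 7
Total via 9: 21 + 7 = 28.

28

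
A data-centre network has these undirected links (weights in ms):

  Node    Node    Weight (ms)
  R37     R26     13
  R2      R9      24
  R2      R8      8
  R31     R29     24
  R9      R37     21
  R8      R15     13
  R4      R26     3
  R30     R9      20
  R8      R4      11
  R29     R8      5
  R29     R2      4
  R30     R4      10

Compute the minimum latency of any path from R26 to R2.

22 ms

Compare a few routes:
R26 → R4 → R8 → R29 → R2: 3+11+5+4 = 23
R26 → R4 → R8 → R2: 3+11+8 = 22
Cheapest is R26 → R4 → R8 → R2 at 22 ms.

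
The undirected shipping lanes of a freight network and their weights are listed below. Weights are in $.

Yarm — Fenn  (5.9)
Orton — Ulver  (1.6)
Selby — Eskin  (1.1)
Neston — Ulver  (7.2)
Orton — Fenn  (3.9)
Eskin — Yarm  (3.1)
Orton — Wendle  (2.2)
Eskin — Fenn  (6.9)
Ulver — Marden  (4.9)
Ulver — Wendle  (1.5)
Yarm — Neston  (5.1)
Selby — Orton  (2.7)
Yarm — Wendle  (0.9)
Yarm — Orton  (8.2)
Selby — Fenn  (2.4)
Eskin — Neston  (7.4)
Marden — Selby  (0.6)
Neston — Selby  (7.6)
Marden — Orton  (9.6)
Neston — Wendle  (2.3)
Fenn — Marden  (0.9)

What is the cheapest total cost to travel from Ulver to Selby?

Candidate routes:
Ulver - Wendle - Yarm - Eskin - Selby: 1.5+0.9+3.1+1.1 = 6.6
Ulver - Marden - Selby: 4.9+0.6 = 5.5
Ulver - Orton - Selby: 1.6+2.7 = 4.3
Ulver - Wendle - Orton - Selby: 1.5+2.2+2.7 = 6.4
The minimum is $4.3 via Ulver - Orton - Selby.

$4.3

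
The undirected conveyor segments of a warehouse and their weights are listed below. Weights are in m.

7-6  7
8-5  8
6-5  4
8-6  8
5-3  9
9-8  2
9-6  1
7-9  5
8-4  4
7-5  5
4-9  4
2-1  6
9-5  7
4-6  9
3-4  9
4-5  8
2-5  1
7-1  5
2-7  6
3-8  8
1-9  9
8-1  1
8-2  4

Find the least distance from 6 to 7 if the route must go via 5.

Shortest 6→5: 6 → 5 = 4
Best 5 to 7: 5 → 7 costing 5
Total via 5: 4 + 5 = 9 m.

9 m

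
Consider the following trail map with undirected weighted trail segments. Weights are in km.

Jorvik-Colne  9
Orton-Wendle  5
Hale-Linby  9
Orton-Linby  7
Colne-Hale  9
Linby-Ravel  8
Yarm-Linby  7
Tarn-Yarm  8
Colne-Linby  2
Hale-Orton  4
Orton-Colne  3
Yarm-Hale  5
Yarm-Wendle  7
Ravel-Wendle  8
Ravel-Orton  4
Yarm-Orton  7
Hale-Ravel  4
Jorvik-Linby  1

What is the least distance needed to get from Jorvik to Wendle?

Settle nodes by increasing distance from Jorvik:
Jorvik: 0
Linby: 1  (via Jorvik)
Colne: 3  (via Linby)
Orton: 6  (via Colne)
Yarm: 8  (via Linby)
Ravel: 9  (via Linby)
Hale: 10  (via Linby)
Wendle: 11  (via Orton)
Shortest route: Jorvik–Linby–Colne–Orton–Wendle = 11 km.

11 km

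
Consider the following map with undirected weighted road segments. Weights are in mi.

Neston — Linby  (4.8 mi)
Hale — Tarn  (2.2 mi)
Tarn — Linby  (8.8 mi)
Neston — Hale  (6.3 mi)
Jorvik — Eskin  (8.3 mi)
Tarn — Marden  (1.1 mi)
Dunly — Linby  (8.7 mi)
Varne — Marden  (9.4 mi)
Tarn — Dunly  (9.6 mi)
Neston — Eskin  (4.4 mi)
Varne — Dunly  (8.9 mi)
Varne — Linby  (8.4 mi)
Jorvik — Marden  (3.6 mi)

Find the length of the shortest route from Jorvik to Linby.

13.5 mi

Compare a few routes:
Jorvik - Marden - Tarn - Linby: 3.6+1.1+8.8 = 13.5
Jorvik - Marden - Tarn - Hale - Neston - Linby: 3.6+1.1+2.2+6.3+4.8 = 18
Jorvik - Eskin - Neston - Linby: 8.3+4.4+4.8 = 17.5
The minimum is 13.5 mi via Jorvik - Marden - Tarn - Linby.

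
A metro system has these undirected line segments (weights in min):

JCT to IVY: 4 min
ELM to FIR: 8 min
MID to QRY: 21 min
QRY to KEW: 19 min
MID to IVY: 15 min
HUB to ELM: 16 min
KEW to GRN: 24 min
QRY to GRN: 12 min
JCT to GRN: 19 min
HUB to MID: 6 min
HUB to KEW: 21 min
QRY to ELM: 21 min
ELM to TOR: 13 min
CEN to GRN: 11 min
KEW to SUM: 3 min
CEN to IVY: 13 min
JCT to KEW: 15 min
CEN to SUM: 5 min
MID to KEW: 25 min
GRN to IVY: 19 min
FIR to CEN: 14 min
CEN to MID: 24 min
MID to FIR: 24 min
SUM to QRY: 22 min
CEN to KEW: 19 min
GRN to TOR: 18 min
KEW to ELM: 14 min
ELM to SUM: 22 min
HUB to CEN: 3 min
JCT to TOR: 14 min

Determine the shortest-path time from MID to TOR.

33 min

Shortest distances from MID:
MID: 0
HUB: 6  (via MID)
CEN: 9  (via HUB)
SUM: 14  (via CEN)
IVY: 15  (via MID)
KEW: 17  (via SUM)
JCT: 19  (via IVY)
GRN: 20  (via CEN)
QRY: 21  (via MID)
ELM: 22  (via HUB)
FIR: 23  (via CEN)
TOR: 33  (via JCT)
Shortest route: MID–IVY–JCT–TOR = 33 min.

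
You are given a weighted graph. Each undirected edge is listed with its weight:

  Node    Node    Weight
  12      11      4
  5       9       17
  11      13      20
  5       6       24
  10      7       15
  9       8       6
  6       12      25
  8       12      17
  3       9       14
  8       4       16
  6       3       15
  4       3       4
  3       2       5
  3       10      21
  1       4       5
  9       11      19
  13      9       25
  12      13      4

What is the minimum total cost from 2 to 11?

Candidate routes:
2 - 3 - 9 - 11: 5+14+19 = 38
2 - 3 - 4 - 8 - 12 - 11: 5+4+16+17+4 = 46
The minimum is 38 via 2 - 3 - 9 - 11.

38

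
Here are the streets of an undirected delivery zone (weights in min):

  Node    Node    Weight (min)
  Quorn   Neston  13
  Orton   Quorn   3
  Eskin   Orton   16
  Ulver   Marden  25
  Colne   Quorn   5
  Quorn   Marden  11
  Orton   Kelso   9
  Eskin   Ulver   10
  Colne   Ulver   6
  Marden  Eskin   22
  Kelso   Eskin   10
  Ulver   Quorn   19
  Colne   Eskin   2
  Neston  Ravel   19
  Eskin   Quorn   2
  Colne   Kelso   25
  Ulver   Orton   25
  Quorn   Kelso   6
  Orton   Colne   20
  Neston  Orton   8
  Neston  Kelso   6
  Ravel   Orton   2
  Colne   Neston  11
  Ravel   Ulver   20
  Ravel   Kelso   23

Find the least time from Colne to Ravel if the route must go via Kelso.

Shortest Colne→Kelso: Colne–Eskin–Quorn–Kelso = 10
Best Kelso to Ravel: Kelso–Orton–Ravel costing 11
Total via Kelso: 10 + 11 = 21 min.

21 min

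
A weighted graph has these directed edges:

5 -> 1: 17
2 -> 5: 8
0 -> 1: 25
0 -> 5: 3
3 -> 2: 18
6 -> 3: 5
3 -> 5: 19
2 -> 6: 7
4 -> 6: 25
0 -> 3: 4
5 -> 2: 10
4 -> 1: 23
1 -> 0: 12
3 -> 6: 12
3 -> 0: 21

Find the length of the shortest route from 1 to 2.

25

Settle nodes by increasing distance from 1:
1: 0
0: 12  (via 1)
5: 15  (via 0)
3: 16  (via 0)
2: 25  (via 5)
Shortest route: 1 → 0 → 5 → 2 = 25.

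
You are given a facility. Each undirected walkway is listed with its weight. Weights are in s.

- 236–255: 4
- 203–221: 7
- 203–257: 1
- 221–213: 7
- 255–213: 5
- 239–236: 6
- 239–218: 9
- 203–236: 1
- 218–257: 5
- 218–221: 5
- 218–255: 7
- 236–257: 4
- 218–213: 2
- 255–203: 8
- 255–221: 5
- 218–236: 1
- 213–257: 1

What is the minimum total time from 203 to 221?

7 s

Running Dijkstra from 203:
203: 0
236: 1  (via 203)
257: 1  (via 203)
218: 2  (via 236)
213: 2  (via 257)
255: 5  (via 236)
221: 7  (via 203)
Shortest route: 203 → 221 = 7 s.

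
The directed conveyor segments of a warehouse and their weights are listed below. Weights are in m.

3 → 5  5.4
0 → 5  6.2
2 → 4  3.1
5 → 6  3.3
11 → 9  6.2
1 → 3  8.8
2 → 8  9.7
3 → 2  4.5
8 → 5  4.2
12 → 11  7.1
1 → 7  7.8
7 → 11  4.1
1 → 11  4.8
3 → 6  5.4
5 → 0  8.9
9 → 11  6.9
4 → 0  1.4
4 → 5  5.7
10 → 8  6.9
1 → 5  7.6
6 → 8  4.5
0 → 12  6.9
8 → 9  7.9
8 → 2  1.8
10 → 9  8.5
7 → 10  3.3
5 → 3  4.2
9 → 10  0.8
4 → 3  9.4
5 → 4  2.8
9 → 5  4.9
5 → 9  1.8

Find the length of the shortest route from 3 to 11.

14.1 m

Shortest distances from 3:
3: 0
2: 4.5  (via 3)
5: 5.4  (via 3)
6: 5.4  (via 3)
9: 7.2  (via 5)
4: 7.6  (via 2)
10: 8  (via 9)
0: 9  (via 4)
8: 9.9  (via 6)
11: 14.1  (via 9)
Shortest route: 3 → 5 → 9 → 11 = 14.1 m.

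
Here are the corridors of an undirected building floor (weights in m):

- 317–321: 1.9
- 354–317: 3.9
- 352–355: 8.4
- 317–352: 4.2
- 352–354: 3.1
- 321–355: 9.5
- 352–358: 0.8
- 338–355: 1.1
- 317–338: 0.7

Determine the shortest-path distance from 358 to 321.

Running Dijkstra from 358:
358: 0
352: 0.8  (via 358)
354: 3.9  (via 352)
317: 5  (via 352)
338: 5.7  (via 317)
355: 6.8  (via 338)
321: 6.9  (via 317)
Shortest route: 358 → 352 → 317 → 321 = 6.9 m.

6.9 m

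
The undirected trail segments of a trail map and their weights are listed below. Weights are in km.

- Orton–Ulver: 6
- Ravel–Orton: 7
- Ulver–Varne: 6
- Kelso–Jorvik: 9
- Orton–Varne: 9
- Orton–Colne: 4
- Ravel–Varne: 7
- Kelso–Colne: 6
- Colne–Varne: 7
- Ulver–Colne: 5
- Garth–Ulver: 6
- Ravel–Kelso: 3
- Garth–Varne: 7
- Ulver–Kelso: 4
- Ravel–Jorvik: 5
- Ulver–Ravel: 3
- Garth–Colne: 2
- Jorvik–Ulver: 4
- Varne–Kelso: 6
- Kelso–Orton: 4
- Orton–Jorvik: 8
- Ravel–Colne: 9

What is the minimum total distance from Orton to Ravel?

7 km

Settle nodes by increasing distance from Orton:
Orton: 0
Kelso: 4  (via Orton)
Colne: 4  (via Orton)
Garth: 6  (via Colne)
Ulver: 6  (via Orton)
Ravel: 7  (via Orton)
Shortest route: Orton–Ravel = 7 km.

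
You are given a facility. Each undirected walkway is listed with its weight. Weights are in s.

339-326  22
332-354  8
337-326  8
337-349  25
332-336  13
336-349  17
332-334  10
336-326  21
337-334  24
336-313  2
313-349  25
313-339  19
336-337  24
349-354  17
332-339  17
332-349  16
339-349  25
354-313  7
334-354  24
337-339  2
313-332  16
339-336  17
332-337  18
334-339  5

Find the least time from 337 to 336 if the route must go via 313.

Shortest 337→313: 337 → 339 → 313 = 21
Shortest 313→336: 313 → 336 = 2
Total via 313: 21 + 2 = 23 s.

23 s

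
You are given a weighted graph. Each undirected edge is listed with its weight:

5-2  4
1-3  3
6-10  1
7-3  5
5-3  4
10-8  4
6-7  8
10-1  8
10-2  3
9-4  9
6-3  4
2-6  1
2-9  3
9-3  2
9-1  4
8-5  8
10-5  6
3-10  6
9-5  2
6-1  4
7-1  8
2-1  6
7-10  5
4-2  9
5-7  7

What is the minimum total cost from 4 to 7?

Candidate routes:
4 → 9 → 3 → 7: 9+2+5 = 16
4 → 2 → 10 → 7: 9+3+5 = 17
The minimum is 16 via 4 → 9 → 3 → 7.

16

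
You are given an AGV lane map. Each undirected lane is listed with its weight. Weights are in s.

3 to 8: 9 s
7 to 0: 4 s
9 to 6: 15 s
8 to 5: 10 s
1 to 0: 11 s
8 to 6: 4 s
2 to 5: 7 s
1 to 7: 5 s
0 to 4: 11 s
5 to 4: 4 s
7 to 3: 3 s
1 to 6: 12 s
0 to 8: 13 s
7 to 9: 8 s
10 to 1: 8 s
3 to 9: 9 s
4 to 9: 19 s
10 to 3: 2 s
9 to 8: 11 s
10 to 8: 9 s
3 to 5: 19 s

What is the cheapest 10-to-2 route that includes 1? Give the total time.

Best 10 to 1: 10 → 1 costing 8
Shortest 1→2: 1 → 7 → 0 → 4 → 5 → 2 = 31
Total via 1: 8 + 31 = 39 s.

39 s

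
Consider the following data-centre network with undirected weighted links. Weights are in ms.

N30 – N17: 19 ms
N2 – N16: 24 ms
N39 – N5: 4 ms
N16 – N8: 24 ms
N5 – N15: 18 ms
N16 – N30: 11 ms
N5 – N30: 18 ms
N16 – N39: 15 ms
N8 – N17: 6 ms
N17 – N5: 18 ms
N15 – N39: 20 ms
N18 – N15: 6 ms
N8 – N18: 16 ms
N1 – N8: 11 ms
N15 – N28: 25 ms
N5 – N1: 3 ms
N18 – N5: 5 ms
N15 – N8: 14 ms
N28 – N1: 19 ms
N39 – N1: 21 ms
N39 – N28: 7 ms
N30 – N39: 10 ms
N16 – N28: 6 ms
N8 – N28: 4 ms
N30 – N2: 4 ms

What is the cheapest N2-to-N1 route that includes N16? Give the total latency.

Shortest N2→N16: N2–N30–N16 = 15
Shortest N16→N1: N16–N28–N39–N5–N1 = 20
Total via N16: 15 + 20 = 35 ms.

35 ms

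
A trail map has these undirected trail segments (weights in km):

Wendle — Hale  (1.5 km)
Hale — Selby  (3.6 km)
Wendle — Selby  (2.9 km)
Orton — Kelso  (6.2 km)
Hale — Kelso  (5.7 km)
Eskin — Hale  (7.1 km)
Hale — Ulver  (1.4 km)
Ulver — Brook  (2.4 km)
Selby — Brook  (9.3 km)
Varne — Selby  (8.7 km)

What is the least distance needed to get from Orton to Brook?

15.7 km

Candidate routes:
Orton → Kelso → Hale → Ulver → Brook: 6.2+5.7+1.4+2.4 = 15.7
Orton → Kelso → Hale → Selby → Brook: 6.2+5.7+3.6+9.3 = 24.8
Orton → Kelso → Hale → Wendle → Selby → Brook: 6.2+5.7+1.5+2.9+9.3 = 25.6
The minimum is 15.7 km via Orton → Kelso → Hale → Ulver → Brook.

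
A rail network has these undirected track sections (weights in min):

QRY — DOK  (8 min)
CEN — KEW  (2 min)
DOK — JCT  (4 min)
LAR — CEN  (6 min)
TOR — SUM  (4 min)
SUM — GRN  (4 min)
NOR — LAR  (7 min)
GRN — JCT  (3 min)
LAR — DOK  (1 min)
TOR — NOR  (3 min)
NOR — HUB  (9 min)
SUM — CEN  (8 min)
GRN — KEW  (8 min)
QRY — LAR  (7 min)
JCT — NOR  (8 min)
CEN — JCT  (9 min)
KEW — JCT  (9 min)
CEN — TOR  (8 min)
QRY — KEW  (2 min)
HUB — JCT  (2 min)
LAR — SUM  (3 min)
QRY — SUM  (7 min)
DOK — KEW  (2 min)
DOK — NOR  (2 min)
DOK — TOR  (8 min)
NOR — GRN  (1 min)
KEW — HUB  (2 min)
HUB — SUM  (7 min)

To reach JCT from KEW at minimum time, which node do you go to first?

Candidate routes:
KEW–JCT: 9 = 9
KEW–DOK–NOR–GRN–JCT: 2+2+1+3 = 8
KEW–DOK–JCT: 2+4 = 6
KEW–HUB–JCT: 2+2 = 4
Cheapest is KEW–HUB–JCT at 4 min.
So from KEW the first move is to HUB.

HUB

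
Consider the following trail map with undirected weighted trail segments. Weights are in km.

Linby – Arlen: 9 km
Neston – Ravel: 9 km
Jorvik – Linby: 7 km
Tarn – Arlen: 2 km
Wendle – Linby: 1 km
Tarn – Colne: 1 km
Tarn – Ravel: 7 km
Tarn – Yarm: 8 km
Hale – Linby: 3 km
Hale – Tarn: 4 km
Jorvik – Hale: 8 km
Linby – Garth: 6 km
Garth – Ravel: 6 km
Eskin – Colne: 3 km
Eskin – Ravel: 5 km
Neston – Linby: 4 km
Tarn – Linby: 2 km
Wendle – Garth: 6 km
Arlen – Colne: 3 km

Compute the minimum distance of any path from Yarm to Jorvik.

Settle nodes by increasing distance from Yarm:
Yarm: 0
Tarn: 8  (via Yarm)
Colne: 9  (via Tarn)
Arlen: 10  (via Tarn)
Linby: 10  (via Tarn)
Wendle: 11  (via Linby)
Eskin: 12  (via Colne)
Hale: 12  (via Tarn)
Neston: 14  (via Linby)
Ravel: 15  (via Tarn)
Garth: 16  (via Linby)
Jorvik: 17  (via Linby)
Shortest route: Yarm–Tarn–Linby–Jorvik = 17 km.

17 km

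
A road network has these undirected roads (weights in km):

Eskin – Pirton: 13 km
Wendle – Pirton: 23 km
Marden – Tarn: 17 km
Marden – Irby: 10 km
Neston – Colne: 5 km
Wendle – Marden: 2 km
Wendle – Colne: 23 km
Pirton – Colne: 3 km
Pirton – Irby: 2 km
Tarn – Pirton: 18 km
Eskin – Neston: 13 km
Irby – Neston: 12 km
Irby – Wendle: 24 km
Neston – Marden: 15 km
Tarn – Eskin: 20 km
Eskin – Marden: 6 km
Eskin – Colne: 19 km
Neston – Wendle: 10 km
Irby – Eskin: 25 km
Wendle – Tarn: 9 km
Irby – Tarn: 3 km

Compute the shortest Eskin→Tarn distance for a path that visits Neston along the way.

Shortest Eskin→Neston: Eskin–Neston = 13
Best Neston to Tarn: Neston–Colne–Pirton–Irby–Tarn costing 13
Total via Neston: 13 + 13 = 26 km.

26 km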